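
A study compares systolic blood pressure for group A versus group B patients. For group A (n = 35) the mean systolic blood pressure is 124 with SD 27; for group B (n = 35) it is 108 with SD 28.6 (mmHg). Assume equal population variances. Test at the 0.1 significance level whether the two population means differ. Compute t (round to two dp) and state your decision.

Let group 1 = group A, group 2 = group B. H0: μ_1 = μ_2; H1: μ_1 ≠ μ_2 (two-sample pooled-variance t-test, two-sided).
s_p² = [(35−1)·27² + (35−1)·28.6²]/(35+35−2) = 773.48
t = (124 − 108)/√[773.48·(1/35 + 1/35)] = 2.41
df = n₁ + n₂ − 2 = 68
Two-sided p-value ≈ 0.019
Since p ≈ 0.019 < α = 0.1, reject H0; the evidence is statistically significant.

t = 2.41; reject H0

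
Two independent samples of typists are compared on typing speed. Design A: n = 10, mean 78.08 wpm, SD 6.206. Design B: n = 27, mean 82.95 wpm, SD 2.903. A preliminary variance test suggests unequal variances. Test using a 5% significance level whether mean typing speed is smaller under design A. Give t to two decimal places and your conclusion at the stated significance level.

t = -2.39; reject H0

Let group 1 = design A, group 2 = design B. H0: μ_1 = μ_2; H1: μ_1 < μ_2 (Welch's two-sample t-test, left-tailed).
t = (x̄_1 − x̄_2)/√(s_1²/n_1 + s_2²/n_2) = (78.08 − 82.95)/√(6.206²/10 + 2.903²/27) = -2.39
Welch–Satterthwaite df ≈ 10.49
p-value = P(T ≤ -2.39) ≈ 0.019
Since p ≈ 0.019 < α = 0.05, reject H0; the data support H1.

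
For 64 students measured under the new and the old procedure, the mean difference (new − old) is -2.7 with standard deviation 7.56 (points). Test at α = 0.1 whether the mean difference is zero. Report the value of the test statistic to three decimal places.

-2.857

H0: μ_d = 0; H1: μ_d ≠ 0 (paired t-test on the differences, two-sided).
t = d̄/(s_d/√n) = -2.7/(7.56/√64) = -2.857
df = n − 1 = 63
Two-sided p-value ≈ 0.0058
Since p ≈ 0.0058 < α = 0.1, reject H0; the evidence is statistically significant.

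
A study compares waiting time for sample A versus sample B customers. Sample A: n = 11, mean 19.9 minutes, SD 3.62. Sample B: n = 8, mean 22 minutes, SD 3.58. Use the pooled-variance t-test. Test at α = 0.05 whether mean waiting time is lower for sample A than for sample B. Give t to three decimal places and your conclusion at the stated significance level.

Let group 1 = sample A, group 2 = sample B. H0: μ_1 = μ_2; H1: μ_1 < μ_2 (two-sample pooled-variance t-test, left-tailed).
s_p² = [(11−1)·3.62² + (8−1)·3.58²]/(11+8−2) = 12.9858
t = (19.9 − 22)/√[12.9858·(1/11 + 1/8)] = -1.254
df = n₁ + n₂ − 2 = 17
p-value = P(T ≤ -1.254) ≈ 0.113
Since p ≈ 0.113 > α = 0.05, fail to reject H0; the evidence is not statistically significant.

t = -1.254; fail to reject H0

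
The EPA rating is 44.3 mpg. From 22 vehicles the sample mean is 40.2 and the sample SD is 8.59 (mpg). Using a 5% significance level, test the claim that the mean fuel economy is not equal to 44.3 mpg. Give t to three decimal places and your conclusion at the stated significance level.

H0: μ = 44.3; H1: μ ≠ 44.3 (one-sample t-test, two-sided).
t = (x̄ − μ₀)/(s/√n) = (40.2 − 44.3)/(8.59/√22) = -2.239
df = n − 1 = 21
Two-sided p-value ≈ 0.0361
Since p ≈ 0.0361 < α = 0.05, reject H0; the data support H1.

t = -2.239; reject H0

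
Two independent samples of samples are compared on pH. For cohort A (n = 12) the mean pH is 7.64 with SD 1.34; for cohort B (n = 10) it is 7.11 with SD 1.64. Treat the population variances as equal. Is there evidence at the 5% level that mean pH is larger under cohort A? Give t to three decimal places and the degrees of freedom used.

t = 0.835, df = 20

Let group 1 = cohort A, group 2 = cohort B. H0: μ_1 = μ_2; H1: μ_1 > μ_2 (two-sample pooled-variance t-test, right-tailed).
s_p² = [(12−1)·1.34² + (10−1)·1.64²]/(12+10−2) = 2.1979
t = (7.64 − 7.11)/√[2.1979·(1/12 + 1/10)] = 0.835
df = n₁ + n₂ − 2 = 20
p-value = P(T ≥ 0.835) ≈ 0.2068
Since p ≈ 0.2068 > α = 0.05, fail to reject H0; the data do not provide sufficient evidence against H0.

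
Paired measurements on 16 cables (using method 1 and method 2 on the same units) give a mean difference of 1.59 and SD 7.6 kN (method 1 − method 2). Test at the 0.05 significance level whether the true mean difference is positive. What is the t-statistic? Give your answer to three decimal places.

0.837

H0: μ_d = 0; H1: μ_d > 0 (paired t-test on the differences, right-tailed).
t = d̄/(s_d/√n) = 1.59/(7.6/√16) = 0.837
df = n − 1 = 15
p-value = P(T ≥ 0.837) ≈ 0.2079
Since p ≈ 0.2079 > α = 0.05, fail to reject H0; the evidence is not statistically significant.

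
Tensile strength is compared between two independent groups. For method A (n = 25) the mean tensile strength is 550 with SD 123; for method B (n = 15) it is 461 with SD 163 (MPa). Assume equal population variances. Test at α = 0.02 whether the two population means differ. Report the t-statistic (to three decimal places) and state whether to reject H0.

Let group 1 = method A, group 2 = method B. H0: μ_1 = μ_2; H1: μ_1 ≠ μ_2 (two-sample pooled-variance t-test, two-sided).
s_p² = [(25−1)·123² + (15−1)·163²]/(25+15−2) = 19343.7
t = (550 − 461)/√[19343.7·(1/25 + 1/15)] = 1.959
df = n₁ + n₂ − 2 = 38
Two-sided p-value ≈ 0.0574
Since p ≈ 0.0574 > α = 0.02, fail to reject H0; the evidence is not statistically significant.

t = 1.959; fail to reject H0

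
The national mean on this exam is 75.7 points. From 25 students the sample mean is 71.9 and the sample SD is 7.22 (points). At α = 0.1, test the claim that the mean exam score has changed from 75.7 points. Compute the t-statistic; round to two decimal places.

H0: μ = 75.7; H1: μ ≠ 75.7 (one-sample t-test, two-sided).
t = (x̄ − μ₀)/(s/√n) = (71.9 − 75.7)/(7.22/√25) = -2.63
df = n − 1 = 24
Two-sided p-value ≈ 0.0146
Since p ≈ 0.0146 < α = 0.1, reject H0; the evidence is statistically significant.

-2.63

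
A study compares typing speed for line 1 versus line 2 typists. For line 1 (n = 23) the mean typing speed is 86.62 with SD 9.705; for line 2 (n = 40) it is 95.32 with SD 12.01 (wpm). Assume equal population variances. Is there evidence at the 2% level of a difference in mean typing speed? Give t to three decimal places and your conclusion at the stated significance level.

Let group 1 = line 1, group 2 = line 2. H0: μ_1 = μ_2; H1: μ_1 ≠ μ_2 (two-sample pooled-variance t-test, two-sided).
s_p² = [(23−1)·9.705² + (40−1)·12.01²]/(23+40−2) = 126.188
t = (86.62 − 95.32)/√[126.188·(1/23 + 1/40)] = -2.960
df = n₁ + n₂ − 2 = 61
Two-sided p-value ≈ 0.004
Since p ≈ 0.004 < α = 0.02, reject H0; the data support H1.

t = -2.960; reject H0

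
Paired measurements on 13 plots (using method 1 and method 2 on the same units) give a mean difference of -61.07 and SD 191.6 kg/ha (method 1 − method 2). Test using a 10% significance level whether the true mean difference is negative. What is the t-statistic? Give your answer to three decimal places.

H0: μ_d = 0; H1: μ_d < 0 (paired t-test on the differences, left-tailed).
t = d̄/(s_d/√n) = -61.07/(191.6/√13) = -1.149
df = n − 1 = 12
p-value = P(T ≤ -1.149) ≈ 0.1364
Since p ≈ 0.1364 > α = 0.1, fail to reject H0; the data do not provide sufficient evidence against H0.

-1.149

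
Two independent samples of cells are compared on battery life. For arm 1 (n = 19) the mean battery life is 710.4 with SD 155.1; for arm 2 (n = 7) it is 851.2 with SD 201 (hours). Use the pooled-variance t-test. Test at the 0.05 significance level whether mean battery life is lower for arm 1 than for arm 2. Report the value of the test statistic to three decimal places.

-1.898

Let group 1 = arm 1, group 2 = arm 2. H0: μ_1 = μ_2; H1: μ_1 < μ_2 (two-sample pooled-variance t-test, left-tailed).
s_p² = [(19−1)·155.1² + (7−1)·201²]/(19+7−2) = 28142.3
t = (710.4 − 851.2)/√[28142.3·(1/19 + 1/7)] = -1.898
df = n₁ + n₂ − 2 = 24
p-value = P(T ≤ -1.898) ≈ 0.0349
Since p ≈ 0.0349 < α = 0.05, reject H0; the data support H1.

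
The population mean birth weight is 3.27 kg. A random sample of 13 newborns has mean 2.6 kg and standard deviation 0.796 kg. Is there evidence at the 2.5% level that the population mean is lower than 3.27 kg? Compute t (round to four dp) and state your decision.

t = -3.0348; reject H0

H0: μ = 3.27; H1: μ < 3.27 (one-sample t-test, left-tailed).
t = (x̄ − μ₀)/(s/√n) = (2.6 − 3.27)/(0.796/√13) = -3.0348
df = n − 1 = 12
p-value = P(T ≤ -3.0348) ≈ 0.005
Since p ≈ 0.005 < α = 0.025, reject H0; the evidence is statistically significant.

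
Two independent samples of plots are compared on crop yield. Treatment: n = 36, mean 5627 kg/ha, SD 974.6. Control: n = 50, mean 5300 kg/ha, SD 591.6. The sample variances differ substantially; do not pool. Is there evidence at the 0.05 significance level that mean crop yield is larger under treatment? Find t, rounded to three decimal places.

1.790

Let group 1 = treatment, group 2 = control. H0: μ_1 = μ_2; H1: μ_1 > μ_2 (Welch's two-sample t-test, right-tailed).
t = (x̄_1 − x̄_2)/√(s_1²/n_1 + s_2²/n_2) = (5627 − 5300)/√(974.6²/36 + 591.6²/50) = 1.790
Welch–Satterthwaite df ≈ 53.35
p-value = P(T ≥ 1.790) ≈ 0.0396
Since p ≈ 0.0396 < α = 0.05, reject H0; the evidence is statistically significant.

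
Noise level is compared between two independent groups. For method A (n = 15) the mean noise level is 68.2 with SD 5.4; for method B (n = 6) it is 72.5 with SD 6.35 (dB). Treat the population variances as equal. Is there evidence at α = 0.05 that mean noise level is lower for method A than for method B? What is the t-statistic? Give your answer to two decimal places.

-1.57

Let group 1 = method A, group 2 = method B. H0: μ_1 = μ_2; H1: μ_1 < μ_2 (two-sample pooled-variance t-test, left-tailed).
s_p² = [(15−1)·5.4² + (6−1)·6.35²]/(15+6−2) = 32.0975
t = (68.2 − 72.5)/√[32.0975·(1/15 + 1/6)] = -1.57
df = n₁ + n₂ − 2 = 19
p-value = P(T ≤ -1.57) ≈ 0.066
Since p ≈ 0.066 > α = 0.05, fail to reject H0; the evidence is not statistically significant.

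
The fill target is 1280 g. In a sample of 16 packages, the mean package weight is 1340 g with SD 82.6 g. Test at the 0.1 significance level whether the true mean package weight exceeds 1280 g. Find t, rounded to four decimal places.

2.9056

H0: μ = 1280; H1: μ > 1280 (one-sample t-test, right-tailed).
t = (x̄ − μ₀)/(s/√n) = (1340 − 1280)/(82.6/√16) = 2.9056
df = n − 1 = 15
p-value = P(T ≥ 2.9056) ≈ 0.005
Since p ≈ 0.005 < α = 0.1, reject H0; the evidence is statistically significant.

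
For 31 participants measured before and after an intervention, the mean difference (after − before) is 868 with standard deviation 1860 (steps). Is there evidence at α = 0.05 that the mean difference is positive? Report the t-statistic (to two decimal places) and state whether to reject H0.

H0: μ_d = 0; H1: μ_d > 0 (paired t-test on the differences, right-tailed).
t = d̄/(s_d/√n) = 868/(1860/√31) = 2.60
df = n − 1 = 30
p-value = P(T ≥ 2.60) ≈ 0.0072
Since p ≈ 0.0072 < α = 0.05, reject H0; the evidence is statistically significant.

t = 2.60; reject H0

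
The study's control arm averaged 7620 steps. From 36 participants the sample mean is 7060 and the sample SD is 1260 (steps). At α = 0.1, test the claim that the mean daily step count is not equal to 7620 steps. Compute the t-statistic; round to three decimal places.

H0: μ = 7620; H1: μ ≠ 7620 (one-sample t-test, two-sided).
t = (x̄ − μ₀)/(s/√n) = (7060 − 7620)/(1260/√36) = -2.667
df = n − 1 = 35
Two-sided p-value ≈ 0.012
Since p ≈ 0.012 < α = 0.1, reject H0; the data support H1.

-2.667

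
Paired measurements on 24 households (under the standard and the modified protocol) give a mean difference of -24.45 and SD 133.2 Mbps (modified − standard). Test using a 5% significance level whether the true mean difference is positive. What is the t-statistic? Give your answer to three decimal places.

-0.899

H0: μ_d = 0; H1: μ_d > 0 (paired t-test on the differences, right-tailed).
t = d̄/(s_d/√n) = -24.45/(133.2/√24) = -0.899
df = n − 1 = 23
p-value = P(T ≥ -0.899) ≈ 0.8111
Since p ≈ 0.8111 > α = 0.05, fail to reject H0; the data do not provide sufficient evidence against H0.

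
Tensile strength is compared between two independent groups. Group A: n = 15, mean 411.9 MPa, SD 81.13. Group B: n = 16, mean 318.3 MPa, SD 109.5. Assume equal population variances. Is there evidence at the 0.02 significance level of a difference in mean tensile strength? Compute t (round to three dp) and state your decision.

t = 2.689; reject H0

Let group 1 = group A, group 2 = group B. H0: μ_1 = μ_2; H1: μ_1 ≠ μ_2 (two-sample pooled-variance t-test, two-sided).
s_p² = [(15−1)·81.13² + (16−1)·109.5²]/(15+16−2) = 9379.41
t = (411.9 − 318.3)/√[9379.41·(1/15 + 1/16)] = 2.689
df = n₁ + n₂ − 2 = 29
Two-sided p-value ≈ 0.0118
Since p ≈ 0.0118 < α = 0.02, reject H0; the evidence is statistically significant.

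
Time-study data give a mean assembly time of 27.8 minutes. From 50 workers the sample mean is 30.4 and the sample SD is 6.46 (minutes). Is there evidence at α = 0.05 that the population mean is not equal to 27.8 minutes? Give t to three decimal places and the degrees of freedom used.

t = 2.846, df = 49

H0: μ = 27.8; H1: μ ≠ 27.8 (one-sample t-test, two-sided).
t = (x̄ − μ₀)/(s/√n) = (30.4 − 27.8)/(6.46/√50) = 2.846
df = n − 1 = 49
Two-sided p-value ≈ 0.006
Since p ≈ 0.006 < α = 0.05, reject H0; the evidence is statistically significant.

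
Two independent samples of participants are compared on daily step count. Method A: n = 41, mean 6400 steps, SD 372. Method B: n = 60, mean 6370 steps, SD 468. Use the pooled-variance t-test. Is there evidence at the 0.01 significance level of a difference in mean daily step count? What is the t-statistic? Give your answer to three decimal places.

Let group 1 = method A, group 2 = method B. H0: μ_1 = μ_2; H1: μ_1 ≠ μ_2 (two-sample pooled-variance t-test, two-sided).
s_p² = [(41−1)·372² + (60−1)·468²]/(41+60−2) = 186442
t = (6400 − 6370)/√[186442·(1/41 + 1/60)] = 0.343
df = n₁ + n₂ − 2 = 99
Two-sided p-value ≈ 0.732
Since p ≈ 0.732 > α = 0.01, fail to reject H0; the evidence is not statistically significant.

0.343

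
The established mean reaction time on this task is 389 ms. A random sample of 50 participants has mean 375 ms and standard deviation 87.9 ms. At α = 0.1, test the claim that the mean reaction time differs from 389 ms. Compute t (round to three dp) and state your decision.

H0: μ = 389; H1: μ ≠ 389 (one-sample t-test, two-sided).
t = (x̄ − μ₀)/(s/√n) = (375 − 389)/(87.9/√50) = -1.126
df = n − 1 = 49
Two-sided p-value ≈ 0.266
Since p ≈ 0.266 > α = 0.1, fail to reject H0; the data do not provide sufficient evidence against H0.

t = -1.126; fail to reject H0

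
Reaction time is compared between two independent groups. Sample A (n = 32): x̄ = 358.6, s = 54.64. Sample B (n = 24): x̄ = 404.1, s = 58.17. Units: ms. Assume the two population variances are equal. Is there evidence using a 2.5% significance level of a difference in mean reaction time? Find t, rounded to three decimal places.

-3.000

Let group 1 = sample A, group 2 = sample B. H0: μ_1 = μ_2; H1: μ_1 ≠ μ_2 (two-sample pooled-variance t-test, two-sided).
s_p² = [(32−1)·54.64² + (24−1)·58.17²]/(32+24−2) = 3155.14
t = (358.6 − 404.1)/√[3155.14·(1/32 + 1/24)] = -3.000
df = n₁ + n₂ − 2 = 54
Two-sided p-value ≈ 0.0041
Since p ≈ 0.0041 < α = 0.025, reject H0; the evidence is statistically significant.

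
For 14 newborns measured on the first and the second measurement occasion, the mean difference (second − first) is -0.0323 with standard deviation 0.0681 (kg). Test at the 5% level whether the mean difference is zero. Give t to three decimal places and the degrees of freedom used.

H0: μ_d = 0; H1: μ_d ≠ 0 (paired t-test on the differences, two-sided).
t = d̄/(s_d/√n) = -0.0323/(0.0681/√14) = -1.775
df = n − 1 = 13
Two-sided p-value ≈ 0.099
Since p ≈ 0.099 > α = 0.05, fail to reject H0; the data do not provide sufficient evidence against H0.

t = -1.775, df = 13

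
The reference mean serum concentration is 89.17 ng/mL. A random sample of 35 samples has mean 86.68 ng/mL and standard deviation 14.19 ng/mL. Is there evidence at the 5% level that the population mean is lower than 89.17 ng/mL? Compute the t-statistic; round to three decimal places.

-1.038

H0: μ = 89.17; H1: μ < 89.17 (one-sample t-test, left-tailed).
t = (x̄ − μ₀)/(s/√n) = (86.68 − 89.17)/(14.19/√35) = -1.038
df = n − 1 = 34
p-value = P(T ≤ -1.038) ≈ 0.153
Since p ≈ 0.153 > α = 0.05, fail to reject H0; the evidence is not statistically significant.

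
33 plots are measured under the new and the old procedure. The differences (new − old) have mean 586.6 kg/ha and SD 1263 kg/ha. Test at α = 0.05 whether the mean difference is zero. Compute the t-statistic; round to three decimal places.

2.668

H0: μ_d = 0; H1: μ_d ≠ 0 (paired t-test on the differences, two-sided).
t = d̄/(s_d/√n) = 586.6/(1263/√33) = 2.668
df = n − 1 = 32
Two-sided p-value ≈ 0.012
Since p ≈ 0.012 < α = 0.05, reject H0; the evidence is statistically significant.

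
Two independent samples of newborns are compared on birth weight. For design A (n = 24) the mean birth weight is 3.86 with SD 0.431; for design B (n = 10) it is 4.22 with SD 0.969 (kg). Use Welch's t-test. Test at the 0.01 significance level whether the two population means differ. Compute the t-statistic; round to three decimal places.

Let group 1 = design A, group 2 = design B. H0: μ_1 = μ_2; H1: μ_1 ≠ μ_2 (Welch's two-sample t-test, two-sided).
t = (x̄_1 − x̄_2)/√(s_1²/n_1 + s_2²/n_2) = (3.86 − 4.22)/√(0.431²/24 + 0.969²/10) = -1.129
Welch–Satterthwaite df ≈ 10.52
Two-sided p-value ≈ 0.284
Since p ≈ 0.284 > α = 0.01, fail to reject H0; the evidence is not statistically significant.

-1.129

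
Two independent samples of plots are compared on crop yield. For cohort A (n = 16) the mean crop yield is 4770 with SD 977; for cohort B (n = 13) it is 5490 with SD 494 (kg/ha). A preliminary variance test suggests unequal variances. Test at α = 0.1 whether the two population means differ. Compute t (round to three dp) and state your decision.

Let group 1 = cohort A, group 2 = cohort B. H0: μ_1 = μ_2; H1: μ_1 ≠ μ_2 (Welch's two-sample t-test, two-sided).
t = (x̄_1 − x̄_2)/√(s_1²/n_1 + s_2²/n_2) = (4770 − 5490)/√(977²/16 + 494²/13) = -2.571
Welch–Satterthwaite df ≈ 23.07
Two-sided p-value ≈ 0.017
Since p ≈ 0.017 < α = 0.1, reject H0; the evidence is statistically significant.

t = -2.571; reject H0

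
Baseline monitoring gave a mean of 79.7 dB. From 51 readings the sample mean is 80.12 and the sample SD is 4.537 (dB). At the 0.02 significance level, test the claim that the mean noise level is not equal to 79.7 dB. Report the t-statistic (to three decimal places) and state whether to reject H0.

H0: μ = 79.7; H1: μ ≠ 79.7 (one-sample t-test, two-sided).
t = (x̄ − μ₀)/(s/√n) = (80.12 − 79.7)/(4.537/√51) = 0.661
df = n − 1 = 50
Two-sided p-value ≈ 0.5116
Since p ≈ 0.5116 > α = 0.02, fail to reject H0; the evidence is not statistically significant.

t = 0.661; fail to reject H0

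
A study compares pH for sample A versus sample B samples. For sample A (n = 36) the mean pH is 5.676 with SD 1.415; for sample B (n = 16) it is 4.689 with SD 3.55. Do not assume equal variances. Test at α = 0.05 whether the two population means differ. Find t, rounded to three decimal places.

1.075

Let group 1 = sample A, group 2 = sample B. H0: μ_1 = μ_2; H1: μ_1 ≠ μ_2 (Welch's two-sample t-test, two-sided).
t = (x̄_1 − x̄_2)/√(s_1²/n_1 + s_2²/n_2) = (5.676 − 4.689)/√(1.415²/36 + 3.55²/16) = 1.075
Welch–Satterthwaite df ≈ 17.16
Two-sided p-value ≈ 0.297
Since p ≈ 0.297 > α = 0.05, fail to reject H0; the data do not provide sufficient evidence against H0.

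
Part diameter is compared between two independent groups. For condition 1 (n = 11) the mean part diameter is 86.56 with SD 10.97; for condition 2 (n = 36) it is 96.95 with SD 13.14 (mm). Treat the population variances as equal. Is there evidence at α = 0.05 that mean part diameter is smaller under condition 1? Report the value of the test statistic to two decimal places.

Let group 1 = condition 1, group 2 = condition 2. H0: μ_1 = μ_2; H1: μ_1 < μ_2 (two-sample pooled-variance t-test, left-tailed).
s_p² = [(11−1)·10.97² + (36−1)·13.14²]/(11+36−2) = 161.033
t = (86.56 − 96.95)/√[161.033·(1/11 + 1/36)] = -2.38
df = n₁ + n₂ − 2 = 45
p-value = P(T ≤ -2.38) ≈ 0.011
Since p ≈ 0.011 < α = 0.05, reject H0; the evidence is statistically significant.

-2.38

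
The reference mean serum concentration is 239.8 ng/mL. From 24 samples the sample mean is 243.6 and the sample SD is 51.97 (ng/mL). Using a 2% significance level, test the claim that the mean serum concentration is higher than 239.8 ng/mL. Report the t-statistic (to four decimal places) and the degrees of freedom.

t = 0.3582, df = 23

H0: μ = 239.8; H1: μ > 239.8 (one-sample t-test, right-tailed).
t = (x̄ − μ₀)/(s/√n) = (243.6 − 239.8)/(51.97/√24) = 0.3582
df = n − 1 = 23
p-value = P(T ≥ 0.3582) ≈ 0.362
Since p ≈ 0.362 > α = 0.02, fail to reject H0; the data do not provide sufficient evidence against H0.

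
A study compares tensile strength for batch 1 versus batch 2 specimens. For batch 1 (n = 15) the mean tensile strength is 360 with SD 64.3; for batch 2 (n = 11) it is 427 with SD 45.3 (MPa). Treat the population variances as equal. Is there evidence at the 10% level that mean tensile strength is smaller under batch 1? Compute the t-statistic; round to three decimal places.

-2.953

Let group 1 = batch 1, group 2 = batch 2. H0: μ_1 = μ_2; H1: μ_1 < μ_2 (two-sample pooled-variance t-test, left-tailed).
s_p² = [(15−1)·64.3² + (11−1)·45.3²]/(15+11−2) = 3266.82
t = (360 − 427)/√[3266.82·(1/15 + 1/11)] = -2.953
df = n₁ + n₂ − 2 = 24
p-value = P(T ≤ -2.953) ≈ 0.0035
Since p ≈ 0.0035 < α = 0.1, reject H0; the evidence is statistically significant.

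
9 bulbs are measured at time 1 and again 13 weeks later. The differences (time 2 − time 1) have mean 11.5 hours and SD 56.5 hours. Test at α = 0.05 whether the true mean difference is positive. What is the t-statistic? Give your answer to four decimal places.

H0: μ_d = 0; H1: μ_d > 0 (paired t-test on the differences, right-tailed).
t = d̄/(s_d/√n) = 11.5/(56.5/√9) = 0.6106
df = n − 1 = 8
p-value = P(T ≥ 0.6106) ≈ 0.2792
Since p ≈ 0.2792 > α = 0.05, fail to reject H0; the data do not provide sufficient evidence against H0.

0.6106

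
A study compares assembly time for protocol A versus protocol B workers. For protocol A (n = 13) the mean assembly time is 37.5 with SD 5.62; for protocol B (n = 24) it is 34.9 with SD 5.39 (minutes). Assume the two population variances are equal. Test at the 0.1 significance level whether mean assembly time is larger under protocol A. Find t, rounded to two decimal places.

1.38

Let group 1 = protocol A, group 2 = protocol B. H0: μ_1 = μ_2; H1: μ_1 > μ_2 (two-sample pooled-variance t-test, right-tailed).
s_p² = [(13−1)·5.62² + (24−1)·5.39²]/(13+24−2) = 29.9203
t = (37.5 − 34.9)/√[29.9203·(1/13 + 1/24)] = 1.38
df = n₁ + n₂ − 2 = 35
p-value = P(T ≥ 1.38) ≈ 0.0881
Since p ≈ 0.0881 < α = 0.1, reject H0; the data support H1.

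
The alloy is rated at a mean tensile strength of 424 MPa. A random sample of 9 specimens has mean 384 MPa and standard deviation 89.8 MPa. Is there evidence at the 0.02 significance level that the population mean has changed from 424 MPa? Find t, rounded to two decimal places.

-1.34

H0: μ = 424; H1: μ ≠ 424 (one-sample t-test, two-sided).
t = (x̄ − μ₀)/(s/√n) = (384 − 424)/(89.8/√9) = -1.34
df = n − 1 = 8
Two-sided p-value ≈ 0.218
Since p ≈ 0.218 > α = 0.02, fail to reject H0; the data do not provide sufficient evidence against H0.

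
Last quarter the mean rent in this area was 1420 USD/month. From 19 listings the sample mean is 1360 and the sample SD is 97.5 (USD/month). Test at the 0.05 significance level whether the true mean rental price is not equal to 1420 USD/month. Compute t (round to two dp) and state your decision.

H0: μ = 1420; H1: μ ≠ 1420 (one-sample t-test, two-sided).
t = (x̄ − μ₀)/(s/√n) = (1360 − 1420)/(97.5/√19) = -2.68
df = n − 1 = 18
Two-sided p-value ≈ 0.0152
Since p ≈ 0.0152 < α = 0.05, reject H0; the evidence is statistically significant.

t = -2.68; reject H0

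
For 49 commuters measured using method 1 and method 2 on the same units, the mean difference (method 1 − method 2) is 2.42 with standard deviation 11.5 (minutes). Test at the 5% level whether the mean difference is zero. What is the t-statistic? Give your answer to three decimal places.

H0: μ_d = 0; H1: μ_d ≠ 0 (paired t-test on the differences, two-sided).
t = d̄/(s_d/√n) = 2.42/(11.5/√49) = 1.473
df = n − 1 = 48
Two-sided p-value ≈ 0.147
Since p ≈ 0.147 > α = 0.05, fail to reject H0; the evidence is not statistically significant.

1.473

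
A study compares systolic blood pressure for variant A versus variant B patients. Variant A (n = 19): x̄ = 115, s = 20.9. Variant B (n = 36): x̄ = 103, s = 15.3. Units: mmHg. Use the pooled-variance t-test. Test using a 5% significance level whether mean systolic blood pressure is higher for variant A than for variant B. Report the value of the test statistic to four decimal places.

2.4314

Let group 1 = variant A, group 2 = variant B. H0: μ_1 = μ_2; H1: μ_1 > μ_2 (two-sample pooled-variance t-test, right-tailed).
s_p² = [(19−1)·20.9² + (36−1)·15.3²]/(19+36−2) = 302.938
t = (115 − 103)/√[302.938·(1/19 + 1/36)] = 2.4314
df = n₁ + n₂ − 2 = 53
p-value = P(T ≥ 2.4314) ≈ 0.009
Since p ≈ 0.009 < α = 0.05, reject H0; the evidence is statistically significant.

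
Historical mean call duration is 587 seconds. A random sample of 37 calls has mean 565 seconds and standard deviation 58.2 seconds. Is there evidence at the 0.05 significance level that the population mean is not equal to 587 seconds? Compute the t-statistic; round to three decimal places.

H0: μ = 587; H1: μ ≠ 587 (one-sample t-test, two-sided).
t = (x̄ − μ₀)/(s/√n) = (565 − 587)/(58.2/√37) = -2.299
df = n − 1 = 36
Two-sided p-value ≈ 0.027
Since p ≈ 0.027 < α = 0.05, reject H0; the evidence is statistically significant.

-2.299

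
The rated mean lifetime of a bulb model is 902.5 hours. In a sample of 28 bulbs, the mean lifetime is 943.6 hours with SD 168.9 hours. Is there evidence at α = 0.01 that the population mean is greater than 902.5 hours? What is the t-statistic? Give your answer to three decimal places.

1.288

H0: μ = 902.5; H1: μ > 902.5 (one-sample t-test, right-tailed).
t = (x̄ − μ₀)/(s/√n) = (943.6 − 902.5)/(168.9/√28) = 1.288
df = n − 1 = 27
p-value = P(T ≥ 1.288) ≈ 0.104
Since p ≈ 0.104 > α = 0.01, fail to reject H0; the data do not provide sufficient evidence against H0.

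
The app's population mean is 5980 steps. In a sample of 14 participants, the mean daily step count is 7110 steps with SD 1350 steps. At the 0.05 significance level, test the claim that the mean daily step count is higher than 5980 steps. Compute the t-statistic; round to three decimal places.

H0: μ = 5980; H1: μ > 5980 (one-sample t-test, right-tailed).
t = (x̄ − μ₀)/(s/√n) = (7110 − 5980)/(1350/√14) = 3.132
df = n − 1 = 13
p-value = P(T ≥ 3.132) ≈ 0.004
Since p ≈ 0.004 < α = 0.05, reject H0; the evidence is statistically significant.

3.132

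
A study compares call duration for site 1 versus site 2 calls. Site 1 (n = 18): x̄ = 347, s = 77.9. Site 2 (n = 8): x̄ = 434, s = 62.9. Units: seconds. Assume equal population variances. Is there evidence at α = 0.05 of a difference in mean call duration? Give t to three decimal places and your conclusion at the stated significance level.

Let group 1 = site 1, group 2 = site 2. H0: μ_1 = μ_2; H1: μ_1 ≠ μ_2 (two-sample pooled-variance t-test, two-sided).
s_p² = [(18−1)·77.9² + (8−1)·62.9²]/(18+8−2) = 5452.41
t = (347 − 434)/√[5452.41·(1/18 + 1/8)] = -2.773
df = n₁ + n₂ − 2 = 24
Two-sided p-value ≈ 0.011
Since p ≈ 0.011 < α = 0.05, reject H0; the evidence is statistically significant.

t = -2.773; reject H0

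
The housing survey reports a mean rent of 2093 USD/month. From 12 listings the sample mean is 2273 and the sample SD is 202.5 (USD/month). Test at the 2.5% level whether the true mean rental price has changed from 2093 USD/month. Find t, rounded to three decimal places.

3.079

H0: μ = 2093; H1: μ ≠ 2093 (one-sample t-test, two-sided).
t = (x̄ − μ₀)/(s/√n) = (2273 − 2093)/(202.5/√12) = 3.079
df = n − 1 = 11
Two-sided p-value ≈ 0.0105
Since p ≈ 0.0105 < α = 0.025, reject H0; the data support H1.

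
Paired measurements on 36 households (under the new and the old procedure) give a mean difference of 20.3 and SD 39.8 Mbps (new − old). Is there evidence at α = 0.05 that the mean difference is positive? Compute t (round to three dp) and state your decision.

t = 3.060; reject H0

H0: μ_d = 0; H1: μ_d > 0 (paired t-test on the differences, right-tailed).
t = d̄/(s_d/√n) = 20.3/(39.8/√36) = 3.060
df = n − 1 = 35
p-value = P(T ≥ 3.060) ≈ 0.0021
Since p ≈ 0.0021 < α = 0.05, reject H0; the data support H1.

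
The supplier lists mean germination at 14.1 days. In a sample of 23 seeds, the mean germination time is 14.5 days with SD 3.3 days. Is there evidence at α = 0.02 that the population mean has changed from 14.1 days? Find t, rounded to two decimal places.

0.58

H0: μ = 14.1; H1: μ ≠ 14.1 (one-sample t-test, two-sided).
t = (x̄ − μ₀)/(s/√n) = (14.5 − 14.1)/(3.3/√23) = 0.58
df = n − 1 = 22
Two-sided p-value ≈ 0.5669
Since p ≈ 0.5669 > α = 0.02, fail to reject H0; the evidence is not statistically significant.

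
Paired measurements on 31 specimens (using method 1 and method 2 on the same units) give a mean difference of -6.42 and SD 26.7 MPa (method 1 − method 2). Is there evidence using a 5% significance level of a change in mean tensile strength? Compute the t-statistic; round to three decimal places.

-1.339

H0: μ_d = 0; H1: μ_d ≠ 0 (paired t-test on the differences, two-sided).
t = d̄/(s_d/√n) = -6.42/(26.7/√31) = -1.339
df = n − 1 = 30
Two-sided p-value ≈ 0.191
Since p ≈ 0.191 > α = 0.05, fail to reject H0; the data do not provide sufficient evidence against H0.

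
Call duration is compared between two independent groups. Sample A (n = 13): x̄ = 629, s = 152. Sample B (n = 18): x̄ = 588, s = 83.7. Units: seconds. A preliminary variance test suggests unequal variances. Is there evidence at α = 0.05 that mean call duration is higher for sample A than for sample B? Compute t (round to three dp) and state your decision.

t = 0.881; fail to reject H0

Let group 1 = sample A, group 2 = sample B. H0: μ_1 = μ_2; H1: μ_1 > μ_2 (Welch's two-sample t-test, right-tailed).
t = (x̄_1 − x̄_2)/√(s_1²/n_1 + s_2²/n_2) = (629 − 588)/√(152²/13 + 83.7²/18) = 0.881
Welch–Satterthwaite df ≈ 17.25
p-value = P(T ≥ 0.881) ≈ 0.1952
Since p ≈ 0.1952 > α = 0.05, fail to reject H0; the data do not provide sufficient evidence against H0.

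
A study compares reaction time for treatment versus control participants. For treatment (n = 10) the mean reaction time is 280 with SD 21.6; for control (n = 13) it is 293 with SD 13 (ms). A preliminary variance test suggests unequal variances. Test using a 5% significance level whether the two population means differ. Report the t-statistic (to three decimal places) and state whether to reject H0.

t = -1.683; fail to reject H0

Let group 1 = treatment, group 2 = control. H0: μ_1 = μ_2; H1: μ_1 ≠ μ_2 (Welch's two-sample t-test, two-sided).
t = (x̄_1 − x̄_2)/√(s_1²/n_1 + s_2²/n_2) = (280 − 293)/√(21.6²/10 + 13²/13) = -1.683
Welch–Satterthwaite df ≈ 13.90
Two-sided p-value ≈ 0.1147
Since p ≈ 0.1147 > α = 0.05, fail to reject H0; the evidence is not statistically significant.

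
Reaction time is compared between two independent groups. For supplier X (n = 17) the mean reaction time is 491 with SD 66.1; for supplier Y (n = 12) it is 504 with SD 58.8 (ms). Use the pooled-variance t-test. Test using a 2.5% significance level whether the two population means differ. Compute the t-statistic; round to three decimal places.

-0.545

Let group 1 = supplier X, group 2 = supplier Y. H0: μ_1 = μ_2; H1: μ_1 ≠ μ_2 (two-sample pooled-variance t-test, two-sided).
s_p² = [(17−1)·66.1² + (12−1)·58.8²]/(17+12−2) = 3997.75
t = (491 − 504)/√[3997.75·(1/17 + 1/12)] = -0.545
df = n₁ + n₂ − 2 = 27
Two-sided p-value ≈ 0.590
Since p ≈ 0.590 > α = 0.025, fail to reject H0; the evidence is not statistically significant.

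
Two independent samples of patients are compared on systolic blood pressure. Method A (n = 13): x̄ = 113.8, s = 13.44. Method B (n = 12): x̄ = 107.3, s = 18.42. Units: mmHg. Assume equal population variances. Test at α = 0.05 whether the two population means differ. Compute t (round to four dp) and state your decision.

Let group 1 = method A, group 2 = method B. H0: μ_1 = μ_2; H1: μ_1 ≠ μ_2 (two-sample pooled-variance t-test, two-sided).
s_p² = [(13−1)·13.44² + (12−1)·18.42²]/(13+12−2) = 256.516
t = (113.8 − 107.3)/√[256.516·(1/13 + 1/12)] = 1.0138
df = n₁ + n₂ − 2 = 23
Two-sided p-value ≈ 0.321
Since p ≈ 0.321 > α = 0.05, fail to reject H0; the evidence is not statistically significant.

t = 1.0138; fail to reject H0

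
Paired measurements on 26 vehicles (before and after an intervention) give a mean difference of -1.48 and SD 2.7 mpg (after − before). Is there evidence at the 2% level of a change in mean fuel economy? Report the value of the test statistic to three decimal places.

-2.795

H0: μ_d = 0; H1: μ_d ≠ 0 (paired t-test on the differences, two-sided).
t = d̄/(s_d/√n) = -1.48/(2.7/√26) = -2.795
df = n − 1 = 25
Two-sided p-value ≈ 0.0098
Since p ≈ 0.0098 < α = 0.02, reject H0; the data support H1.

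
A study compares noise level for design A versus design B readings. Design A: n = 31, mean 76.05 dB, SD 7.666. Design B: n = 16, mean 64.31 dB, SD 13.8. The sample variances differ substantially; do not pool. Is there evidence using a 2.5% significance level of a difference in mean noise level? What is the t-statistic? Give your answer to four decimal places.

3.1605

Let group 1 = design A, group 2 = design B. H0: μ_1 = μ_2; H1: μ_1 ≠ μ_2 (Welch's two-sample t-test, two-sided).
t = (x̄_1 − x̄_2)/√(s_1²/n_1 + s_2²/n_2) = (76.05 − 64.31)/√(7.666²/31 + 13.8²/16) = 3.1605
Welch–Satterthwaite df ≈ 19.91
Two-sided p-value ≈ 0.005
Since p ≈ 0.005 < α = 0.025, reject H0; the data support H1.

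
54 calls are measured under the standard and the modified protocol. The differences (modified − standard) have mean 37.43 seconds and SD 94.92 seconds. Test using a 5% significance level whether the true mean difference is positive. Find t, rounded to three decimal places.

H0: μ_d = 0; H1: μ_d > 0 (paired t-test on the differences, right-tailed).
t = d̄/(s_d/√n) = 37.43/(94.92/√54) = 2.898
df = n − 1 = 53
p-value = P(T ≥ 2.898) ≈ 0.0027
Since p ≈ 0.0027 < α = 0.05, reject H0; the evidence is statistically significant.

2.898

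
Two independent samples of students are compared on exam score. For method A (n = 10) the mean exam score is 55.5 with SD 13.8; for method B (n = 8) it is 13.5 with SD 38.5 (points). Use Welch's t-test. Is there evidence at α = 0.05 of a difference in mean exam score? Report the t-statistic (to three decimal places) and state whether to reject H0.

Let group 1 = method A, group 2 = method B. H0: μ_1 = μ_2; H1: μ_1 ≠ μ_2 (Welch's two-sample t-test, two-sided).
t = (x̄_1 − x̄_2)/√(s_1²/n_1 + s_2²/n_2) = (55.5 − 13.5)/√(13.8²/10 + 38.5²/8) = 2.938
Welch–Satterthwaite df ≈ 8.44
Two-sided p-value ≈ 0.018
Since p ≈ 0.018 < α = 0.05, reject H0; the evidence is statistically significant.

t = 2.938; reject H0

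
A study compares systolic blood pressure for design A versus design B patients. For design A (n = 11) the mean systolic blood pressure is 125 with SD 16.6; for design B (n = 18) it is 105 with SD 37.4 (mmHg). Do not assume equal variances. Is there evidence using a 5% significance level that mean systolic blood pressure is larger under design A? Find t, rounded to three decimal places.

Let group 1 = design A, group 2 = design B. H0: μ_1 = μ_2; H1: μ_1 > μ_2 (Welch's two-sample t-test, right-tailed).
t = (x̄_1 − x̄_2)/√(s_1²/n_1 + s_2²/n_2) = (125 − 105)/√(16.6²/11 + 37.4²/18) = 1.973
Welch–Satterthwaite df ≈ 25.26
p-value = P(T ≥ 1.973) ≈ 0.030
Since p ≈ 0.030 < α = 0.05, reject H0; the evidence is statistically significant.

1.973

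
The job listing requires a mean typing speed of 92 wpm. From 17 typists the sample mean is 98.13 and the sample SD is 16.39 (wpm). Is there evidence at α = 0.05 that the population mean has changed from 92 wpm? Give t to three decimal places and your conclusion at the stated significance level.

H0: μ = 92; H1: μ ≠ 92 (one-sample t-test, two-sided).
t = (x̄ − μ₀)/(s/√n) = (98.13 − 92)/(16.39/√17) = 1.542
df = n − 1 = 16
Two-sided p-value ≈ 0.143
Since p ≈ 0.143 > α = 0.05, fail to reject H0; the data do not provide sufficient evidence against H0.

t = 1.542; fail to reject H0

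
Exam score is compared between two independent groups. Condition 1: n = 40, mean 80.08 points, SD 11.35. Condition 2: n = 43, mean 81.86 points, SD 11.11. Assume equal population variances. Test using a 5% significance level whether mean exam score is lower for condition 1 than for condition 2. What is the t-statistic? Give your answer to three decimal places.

Let group 1 = condition 1, group 2 = condition 2. H0: μ_1 = μ_2; H1: μ_1 < μ_2 (two-sample pooled-variance t-test, left-tailed).
s_p² = [(40−1)·11.35² + (43−1)·11.11²]/(40+43−2) = 126.027
t = (80.08 − 81.86)/√[126.027·(1/40 + 1/43)] = -0.722
df = n₁ + n₂ − 2 = 81
p-value = P(T ≤ -0.722) ≈ 0.2363
Since p ≈ 0.2363 > α = 0.05, fail to reject H0; the evidence is not statistically significant.

-0.722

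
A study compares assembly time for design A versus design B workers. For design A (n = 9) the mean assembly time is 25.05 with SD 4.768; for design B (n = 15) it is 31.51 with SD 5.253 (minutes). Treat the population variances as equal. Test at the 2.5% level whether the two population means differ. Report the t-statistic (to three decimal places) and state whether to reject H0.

Let group 1 = design A, group 2 = design B. H0: μ_1 = μ_2; H1: μ_1 ≠ μ_2 (two-sample pooled-variance t-test, two-sided).
s_p² = [(9−1)·4.768² + (15−1)·5.253²]/(9+15−2) = 25.8267
t = (25.05 − 31.51)/√[25.8267·(1/9 + 1/15)] = -3.015
df = n₁ + n₂ − 2 = 22
Two-sided p-value ≈ 0.006
Since p ≈ 0.006 < α = 0.025, reject H0; the evidence is statistically significant.

t = -3.015; reject H0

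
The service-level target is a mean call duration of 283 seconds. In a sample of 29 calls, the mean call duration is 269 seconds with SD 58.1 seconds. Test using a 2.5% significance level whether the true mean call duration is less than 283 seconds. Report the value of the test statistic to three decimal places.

H0: μ = 283; H1: μ < 283 (one-sample t-test, left-tailed).
t = (x̄ − μ₀)/(s/√n) = (269 − 283)/(58.1/√29) = -1.298
df = n − 1 = 28
p-value = P(T ≤ -1.298) ≈ 0.103
Since p ≈ 0.103 > α = 0.025, fail to reject H0; the evidence is not statistically significant.

-1.298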